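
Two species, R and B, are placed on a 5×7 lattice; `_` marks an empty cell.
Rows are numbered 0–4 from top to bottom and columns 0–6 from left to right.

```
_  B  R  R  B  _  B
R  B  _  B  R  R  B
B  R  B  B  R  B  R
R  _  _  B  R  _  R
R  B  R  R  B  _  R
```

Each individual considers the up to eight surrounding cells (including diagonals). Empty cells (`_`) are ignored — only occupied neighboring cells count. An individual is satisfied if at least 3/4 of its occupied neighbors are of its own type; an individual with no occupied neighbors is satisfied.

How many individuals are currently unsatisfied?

26

Row 0: (0,1)B 1/3 ✗ · (0,2)R 1/4 ✗ · (0,3)R 2/4 ✗ · (0,4)B 1/4 ✗ · (0,6)B 1/2 ✗
Row 1: (1,0)R 1/4 ✗ · (1,1)B 3/6 ✗ · (1,3)B 3/7 ✗ · (1,4)R 3/7 ✗ · (1,5)R 3/7 ✗ · (1,6)B 2/4 ✗
Row 2: (2,0)B 1/4 ✗ · (2,1)R 2/5 ✗ · (2,2)B 4/5 ✓ · (2,3)B 3/6 ✗ · (2,4)R 3/7 ✗ · (2,5)B 1/7 ✗ · (2,6)R 2/4 ✗
Row 3: (3,0)R 2/4 ✗ · (3,3)B 3/7 ✗ · (3,4)R 2/6 ✗ · (3,6)R 2/3 ✗
Row 4: (4,0)R 1/2 ✗ · (4,1)B 0/3 ✗ · (4,2)R 1/3 ✗ · (4,3)R 2/4 ✗ · (4,4)B 1/3 ✗ · (4,6)R 1/1 ✓
Unsatisfied: (0,1), (0,2), (0,3), (0,4), (0,6), (1,0), (1,1), (1,3), (1,4), (1,5), (1,6), (2,0), (2,1), (2,3), (2,4), (2,5), (2,6), (3,0), (3,3), (3,4), (3,6), (4,0), (4,1), (4,2), (4,3), (4,4) — 26 in total.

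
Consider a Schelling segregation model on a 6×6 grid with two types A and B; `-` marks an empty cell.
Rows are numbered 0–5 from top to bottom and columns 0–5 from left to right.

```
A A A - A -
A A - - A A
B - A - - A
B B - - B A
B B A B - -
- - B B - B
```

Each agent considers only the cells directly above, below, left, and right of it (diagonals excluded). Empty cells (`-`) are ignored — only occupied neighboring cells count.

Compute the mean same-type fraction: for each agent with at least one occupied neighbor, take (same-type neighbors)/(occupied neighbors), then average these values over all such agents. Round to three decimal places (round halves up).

(0,0)A 2/2
(0,1)A 3/3
(0,2)A 1/1
(0,4)A 1/1
(1,0)A 2/3
(1,1)A 2/2
(1,4)A 2/2
(1,5)A 2/2
(2,0)B 1/2
(2,2)A — no occupied neighbors
(2,5)A 2/2
(3,0)B 3/3
(3,1)B 2/2
(3,4)B 0/1
(3,5)A 1/2
(4,0)B 2/2
(4,1)B 2/3
(4,2)A 0/3
(4,3)B 1/2
(5,2)B 1/2
(5,3)B 2/2
(5,5)B — no occupied neighbors
Sum over 20 agents: 2/2 + 3/3 + 1/1 + 1/1 + 2/3 + 2/2 + 2/2 + 2/2 + 1/2 + 2/2 + 3/3 + 2/2 + 0/1 + 1/2 + 2/2 + 2/3 + 0/3 + 1/2 + 1/2 + 2/2 = 46/3; mean = 46/3 ÷ 20 = 23/30 = 0.766666… → 0.767.

0.767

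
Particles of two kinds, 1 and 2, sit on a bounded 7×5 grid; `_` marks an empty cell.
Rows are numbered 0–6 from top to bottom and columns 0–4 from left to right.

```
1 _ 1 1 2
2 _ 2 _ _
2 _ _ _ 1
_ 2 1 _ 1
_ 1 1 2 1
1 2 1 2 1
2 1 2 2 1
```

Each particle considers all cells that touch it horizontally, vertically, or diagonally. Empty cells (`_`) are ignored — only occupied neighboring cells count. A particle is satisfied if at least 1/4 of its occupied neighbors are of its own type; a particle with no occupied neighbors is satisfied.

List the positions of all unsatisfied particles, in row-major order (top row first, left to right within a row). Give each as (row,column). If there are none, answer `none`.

Row 0: (0,0)1 0/1 not · (0,2)1 1/2 satisfied · (0,3)1 1/3 satisfied · (0,4)2 0/1 not
Row 1: (1,0)2 1/2 satisfied · (1,2)2 0/2 not
Row 2: (2,0)2 2/2 satisfied · (2,4)1 1/1 satisfied
Row 3: (3,1)2 1/4 satisfied · (3,2)1 2/4 satisfied · (3,4)1 2/3 satisfied
Row 4: (4,1)1 4/6 satisfied · (4,2)1 3/7 satisfied · (4,3)2 1/7 not · (4,4)1 2/4 satisfied
Row 5: (5,0)1 2/4 satisfied · (5,1)2 2/7 satisfied · (5,2)1 3/8 satisfied · (5,3)2 3/8 satisfied · (5,4)1 2/5 satisfied
Row 6: (6,0)2 1/3 satisfied · (6,1)1 2/5 satisfied · (6,2)2 3/5 satisfied · (6,3)2 2/5 satisfied · (6,4)1 1/3 satisfied

(0,0), (0,4), (1,2), (4,3)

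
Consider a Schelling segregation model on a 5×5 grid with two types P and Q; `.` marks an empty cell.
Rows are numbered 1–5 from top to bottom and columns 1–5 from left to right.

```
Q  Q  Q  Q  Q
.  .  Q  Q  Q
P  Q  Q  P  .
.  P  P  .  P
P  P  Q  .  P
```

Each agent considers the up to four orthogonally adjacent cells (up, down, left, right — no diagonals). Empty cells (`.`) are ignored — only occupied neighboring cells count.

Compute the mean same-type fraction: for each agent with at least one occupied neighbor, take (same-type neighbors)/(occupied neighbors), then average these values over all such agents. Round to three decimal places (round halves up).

0.697

Row 1: (1,1)Q 1/1 · (1,2)Q 2/2 · (1,3)Q 3/3 · (1,4)Q 3/3 · (1,5)Q 2/2
Row 2: (2,3)Q 3/3 · (2,4)Q 3/4 · (2,5)Q 2/2
Row 3: (3,1)P 0/1 · (3,2)Q 1/3 · (3,3)Q 2/4 · (3,4)P 0/2
Row 4: (4,2)P 2/3 · (4,3)P 1/3 · (4,5)P 1/1
Row 5: (5,1)P 1/1 · (5,2)P 2/3 · (5,3)Q 0/2 · (5,5)P 1/1
Sum over 19 agents: 1/1 + 2/2 + 3/3 + 3/3 + 2/2 + 3/3 + 3/4 + 2/2 + 0/1 + 1/3 + 2/4 + 0/2 + 2/3 + 1/3 + 1/1 + 1/1 + 2/3 + 0/2 + 1/1 = 53/4; mean = 53/4 ÷ 19 = 53/76 = 0.697368… → 0.697.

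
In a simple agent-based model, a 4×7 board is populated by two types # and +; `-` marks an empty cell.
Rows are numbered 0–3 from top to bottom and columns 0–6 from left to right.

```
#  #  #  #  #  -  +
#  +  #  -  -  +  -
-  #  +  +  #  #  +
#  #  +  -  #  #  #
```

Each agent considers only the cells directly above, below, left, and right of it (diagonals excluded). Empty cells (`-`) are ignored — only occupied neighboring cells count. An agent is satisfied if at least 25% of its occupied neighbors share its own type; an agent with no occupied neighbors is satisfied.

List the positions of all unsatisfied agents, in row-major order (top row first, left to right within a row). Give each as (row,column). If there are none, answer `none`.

(0,0)# 2/2 satisfied
(0,1)# 2/3 satisfied
(0,2)# 3/3 satisfied
(0,3)# 2/2 satisfied
(0,4)# 1/1 satisfied
(0,6)+ 0/0 satisfied
(1,0)# 1/2 satisfied
(1,1)+ 0/4 not
(1,2)# 1/3 satisfied
(1,5)+ 0/1 not
(2,1)# 1/3 satisfied
(2,2)+ 2/4 satisfied
(2,3)+ 1/2 satisfied
(2,4)# 2/3 satisfied
(2,5)# 2/4 satisfied
(2,6)+ 0/2 not
(3,0)# 1/1 satisfied
(3,1)# 2/3 satisfied
(3,2)+ 1/2 satisfied
(3,4)# 2/2 satisfied
(3,5)# 3/3 satisfied
(3,6)# 1/2 satisfied

(1,1), (1,5), (2,6)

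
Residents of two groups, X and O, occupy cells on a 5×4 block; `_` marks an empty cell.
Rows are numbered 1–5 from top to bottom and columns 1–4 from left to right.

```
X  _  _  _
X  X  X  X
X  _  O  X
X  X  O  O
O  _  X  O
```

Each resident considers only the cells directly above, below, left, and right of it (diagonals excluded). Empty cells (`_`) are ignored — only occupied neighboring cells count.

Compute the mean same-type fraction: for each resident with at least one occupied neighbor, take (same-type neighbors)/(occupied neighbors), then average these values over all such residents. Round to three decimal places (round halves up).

(1,1)X 1/1
(2,1)X 3/3
(2,2)X 2/2
(2,3)X 2/3
(2,4)X 2/2
(3,1)X 2/2
(3,3)O 1/3
(3,4)X 1/3
(4,1)X 2/3
(4,2)X 1/2
(4,3)O 2/4
(4,4)O 2/3
(5,1)O 0/1
(5,3)X 0/2
(5,4)O 1/2
Sum over 15 residents: 1/1 + 3/3 + 2/2 + 2/3 + 2/2 + 2/2 + 1/3 + 1/3 + 2/3 + 1/2 + 2/4 + 2/3 + 0/1 + 0/2 + 1/2 = 55/6; mean = 55/6 ÷ 15 = 11/18 = 0.611111… → 0.611.

0.611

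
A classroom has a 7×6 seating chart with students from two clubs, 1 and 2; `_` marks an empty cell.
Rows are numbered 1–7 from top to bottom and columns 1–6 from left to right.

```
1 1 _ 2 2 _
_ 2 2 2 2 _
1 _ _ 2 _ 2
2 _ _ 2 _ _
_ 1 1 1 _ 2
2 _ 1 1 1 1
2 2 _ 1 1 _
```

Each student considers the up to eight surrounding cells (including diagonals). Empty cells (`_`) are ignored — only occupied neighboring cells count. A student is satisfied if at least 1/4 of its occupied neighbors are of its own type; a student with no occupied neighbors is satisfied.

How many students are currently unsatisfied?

3

(1,1)1 1/2 ✓
(1,2)1 1/3 ✓
(1,4)2 4/4 ✓
(1,5)2 3/3 ✓
(2,2)2 1/4 ✓
(2,3)2 4/5 ✓
(2,4)2 5/5 ✓
(2,5)2 5/5 ✓
(3,1)1 0/2 ✗
(3,4)2 4/4 ✓
(3,6)2 1/1 ✓
(4,1)2 0/2 ✗
(4,4)2 1/3 ✓
(5,2)1 2/4 ✓
(5,3)1 4/5 ✓
(5,4)1 4/5 ✓
(5,6)2 0/2 ✗
(6,1)2 2/3 ✓
(6,3)1 5/6 ✓
(6,4)1 6/6 ✓
(6,5)1 5/6 ✓
(6,6)1 2/3 ✓
(7,1)2 2/2 ✓
(7,2)2 2/3 ✓
(7,4)1 4/4 ✓
(7,5)1 4/4 ✓
Unsatisfied: (3,1), (4,1), (5,6) — 3 in total.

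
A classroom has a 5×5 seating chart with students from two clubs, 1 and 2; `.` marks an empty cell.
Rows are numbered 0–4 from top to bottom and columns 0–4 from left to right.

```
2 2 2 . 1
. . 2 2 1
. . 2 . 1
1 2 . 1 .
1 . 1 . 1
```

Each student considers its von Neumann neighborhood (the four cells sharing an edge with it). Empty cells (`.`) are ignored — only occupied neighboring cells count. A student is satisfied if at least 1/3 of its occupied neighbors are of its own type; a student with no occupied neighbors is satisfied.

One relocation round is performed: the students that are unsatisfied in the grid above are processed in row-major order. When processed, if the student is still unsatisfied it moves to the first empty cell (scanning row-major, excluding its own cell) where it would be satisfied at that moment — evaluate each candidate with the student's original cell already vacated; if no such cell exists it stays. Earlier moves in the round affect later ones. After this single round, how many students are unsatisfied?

Initially unsatisfied (in order): (3,1).
  (3,1) → (0,3).
Resulting grid:
2 2 2 2 1
. . 2 2 1
. . 2 . 1
1 . . 1 .
1 . 1 . 1
All satisfied now.

0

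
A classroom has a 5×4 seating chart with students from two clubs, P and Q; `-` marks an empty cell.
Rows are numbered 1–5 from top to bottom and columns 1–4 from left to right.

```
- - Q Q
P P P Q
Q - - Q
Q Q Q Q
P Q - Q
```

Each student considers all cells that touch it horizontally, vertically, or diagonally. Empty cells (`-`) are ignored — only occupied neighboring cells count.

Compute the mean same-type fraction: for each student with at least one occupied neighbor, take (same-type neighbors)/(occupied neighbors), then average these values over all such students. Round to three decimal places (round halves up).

0.644

Row 1: (1,3)Q 2/4 · (1,4)Q 2/3
Row 2: (2,1)P 1/2 · (2,2)P 2/4 · (2,3)P 1/5 · (2,4)Q 3/4
Row 3: (3,1)Q 2/4 · (3,4)Q 3/4
Row 4: (4,1)Q 3/4 · (4,2)Q 4/5 · (4,3)Q 5/5 · (4,4)Q 3/3
Row 5: (5,1)P 0/3 · (5,2)Q 3/4 · (5,4)Q 2/2
Sum over 15 students: 2/4 + 2/3 + 1/2 + 2/4 + 1/5 + 3/4 + 2/4 + 3/4 + 3/4 + 4/5 + 5/5 + 3/3 + 0/3 + 3/4 + 2/2 = 29/3; mean = 29/3 ÷ 15 = 29/45 = 0.644444… → 0.644.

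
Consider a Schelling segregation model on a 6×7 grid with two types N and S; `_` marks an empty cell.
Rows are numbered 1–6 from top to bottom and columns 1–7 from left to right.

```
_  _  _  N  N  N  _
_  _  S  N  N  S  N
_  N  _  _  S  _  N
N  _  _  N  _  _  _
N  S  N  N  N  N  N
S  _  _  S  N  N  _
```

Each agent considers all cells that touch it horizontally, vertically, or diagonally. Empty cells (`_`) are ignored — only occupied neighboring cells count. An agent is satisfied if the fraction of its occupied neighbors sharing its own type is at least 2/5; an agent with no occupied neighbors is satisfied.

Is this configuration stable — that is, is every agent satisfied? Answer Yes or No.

Row 1: (1,4)N 3/4 ok · (1,5)N 4/5 ok · (1,6)N 3/4 ok
Row 2: (2,3)S 0/3 unhappy · (2,4)N 3/5 ok · (2,5)N 4/6 ok · (2,6)S 1/6 unhappy · (2,7)N 2/3 ok
Row 3: (3,2)N 1/2 ok · (3,5)S 1/4 unhappy · (3,7)N 1/2 ok
Row 4: (4,1)N 2/3 ok · (4,4)N 3/4 ok
Row 5: (5,1)N 1/3 unhappy · (5,2)S 1/4 unhappy · (5,3)N 2/4 ok · (5,4)N 4/5 ok · (5,5)N 5/6 ok · (5,6)N 4/4 ok · (5,7)N 2/2 ok
Row 6: (6,1)S 1/2 ok · (6,4)S 0/4 unhappy · (6,5)N 4/5 ok · (6,6)N 4/4 ok
For instance (2,3) has only 0/3 same-type neighbors, below 2/5.

No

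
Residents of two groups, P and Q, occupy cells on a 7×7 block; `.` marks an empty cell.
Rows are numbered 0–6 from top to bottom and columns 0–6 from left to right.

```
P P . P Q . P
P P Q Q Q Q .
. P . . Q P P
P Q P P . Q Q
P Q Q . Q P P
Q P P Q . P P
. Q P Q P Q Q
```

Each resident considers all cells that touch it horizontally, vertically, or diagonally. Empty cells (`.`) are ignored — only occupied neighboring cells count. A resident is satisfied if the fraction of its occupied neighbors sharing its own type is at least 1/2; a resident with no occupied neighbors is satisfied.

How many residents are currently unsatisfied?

(0,0)P 3/3 satisfied
(0,1)P 3/4 satisfied
(0,3)P 0/4 not
(0,4)Q 3/4 satisfied
(0,6)P 0/1 not
(1,0)P 4/4 satisfied
(1,1)P 4/5 satisfied
(1,2)Q 1/5 not
(1,3)Q 4/5 satisfied
(1,4)Q 4/6 satisfied
(1,5)Q 3/6 satisfied
(2,1)P 4/6 satisfied
(2,4)Q 4/6 satisfied
(2,5)P 1/6 not
(2,6)P 1/4 not
(3,0)P 2/4 satisfied
(3,1)Q 2/6 not
(3,2)P 2/5 not
(3,3)P 1/4 not
(3,5)Q 3/7 not
(3,6)Q 1/5 not
(4,0)P 2/5 not
(4,1)Q 3/8 not
(4,2)Q 3/7 not
(4,4)Q 2/5 not
(4,5)P 3/6 satisfied
(4,6)P 3/5 satisfied
(5,0)Q 2/4 satisfied
(5,1)P 3/7 not
(5,2)P 2/7 not
(5,3)Q 3/6 satisfied
(5,5)P 4/7 satisfied
(5,6)P 3/5 satisfied
(6,1)Q 1/4 not
(6,2)P 2/5 not
(6,3)Q 1/4 not
(6,4)P 1/4 not
(6,5)Q 1/4 not
(6,6)Q 1/3 not
Unsatisfied: (0,3), (0,6), (1,2), (2,5), (2,6), (3,1), (3,2), (3,3), (3,5), (3,6), (4,0), (4,1), (4,2), (4,4), (5,1), (5,2), (6,1), (6,2), (6,3), (6,4), (6,5), (6,6) — 22 in total.

22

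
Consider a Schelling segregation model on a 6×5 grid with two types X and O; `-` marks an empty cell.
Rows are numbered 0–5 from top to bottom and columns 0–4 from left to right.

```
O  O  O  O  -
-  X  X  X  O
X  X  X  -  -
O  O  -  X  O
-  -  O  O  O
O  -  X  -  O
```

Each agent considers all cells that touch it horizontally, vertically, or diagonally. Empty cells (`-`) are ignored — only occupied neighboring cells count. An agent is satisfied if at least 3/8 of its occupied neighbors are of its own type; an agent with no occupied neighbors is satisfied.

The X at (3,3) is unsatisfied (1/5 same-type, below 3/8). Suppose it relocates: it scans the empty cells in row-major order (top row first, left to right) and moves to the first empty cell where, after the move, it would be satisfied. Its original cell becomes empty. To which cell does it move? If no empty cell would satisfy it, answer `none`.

Vacating (3,3). Empty cells in order:
  (0,4): 1/3 same-type → still unsatisfied.
  (1,0): 3/5 same-type → satisfied — stop here.

(1,0)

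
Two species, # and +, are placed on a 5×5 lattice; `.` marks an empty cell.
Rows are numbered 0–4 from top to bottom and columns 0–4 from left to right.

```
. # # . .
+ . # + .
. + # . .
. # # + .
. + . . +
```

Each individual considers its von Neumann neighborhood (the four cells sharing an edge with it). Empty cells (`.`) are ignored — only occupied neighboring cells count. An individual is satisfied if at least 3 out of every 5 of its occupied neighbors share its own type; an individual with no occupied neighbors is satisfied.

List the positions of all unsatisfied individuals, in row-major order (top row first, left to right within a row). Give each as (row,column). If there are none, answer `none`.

Row 0: (0,1)# 1/1 ok · (0,2)# 2/2 ok
Row 1: (1,0)+ 0/0 ok · (1,2)# 2/3 ok · (1,3)+ 0/1 unhappy
Row 2: (2,1)+ 0/2 unhappy · (2,2)# 2/3 ok
Row 3: (3,1)# 1/3 unhappy · (3,2)# 2/3 ok · (3,3)+ 0/1 unhappy
Row 4: (4,1)+ 0/1 unhappy · (4,4)+ 0/0 ok

(1,3), (2,1), (3,1), (3,3), (4,1)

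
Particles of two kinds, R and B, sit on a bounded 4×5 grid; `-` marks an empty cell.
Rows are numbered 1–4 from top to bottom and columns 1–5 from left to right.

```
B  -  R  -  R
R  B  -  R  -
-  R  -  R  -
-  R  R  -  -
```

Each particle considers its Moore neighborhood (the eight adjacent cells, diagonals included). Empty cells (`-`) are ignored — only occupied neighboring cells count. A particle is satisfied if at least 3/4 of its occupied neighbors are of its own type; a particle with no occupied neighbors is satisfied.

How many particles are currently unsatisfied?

(1,1)B 1/2 unhappy
(1,3)R 1/2 unhappy
(1,5)R 1/1 ok
(2,1)R 1/3 unhappy
(2,2)B 1/4 unhappy
(2,4)R 3/3 ok
(3,2)R 3/4 ok
(3,4)R 2/2 ok
(4,2)R 2/2 ok
(4,3)R 3/3 ok
Unsatisfied: (1,1), (1,3), (2,1), (2,2) — 4 in total.

4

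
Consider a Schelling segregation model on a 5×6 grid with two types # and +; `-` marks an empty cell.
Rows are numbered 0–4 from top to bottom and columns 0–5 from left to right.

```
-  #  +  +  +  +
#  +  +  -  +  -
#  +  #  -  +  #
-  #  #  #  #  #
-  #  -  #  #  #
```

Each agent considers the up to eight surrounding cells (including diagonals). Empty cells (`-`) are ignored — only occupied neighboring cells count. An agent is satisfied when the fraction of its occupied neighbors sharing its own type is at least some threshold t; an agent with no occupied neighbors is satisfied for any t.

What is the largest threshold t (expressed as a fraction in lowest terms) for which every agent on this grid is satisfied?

1/5

(0,1)# 1/4
(0,2)+ 3/4
(0,3)+ 4/4
(0,4)+ 3/3
(0,5)+ 2/2
(1,0)# 2/4
(1,1)+ 3/7
(1,2)+ 4/6
(1,4)+ 4/5
(2,0)# 2/4
(2,1)+ 2/7
(2,2)# 3/6
(2,4)+ 1/5
(2,5)# 2/4
(3,1)# 4/5
(3,2)# 5/6
(3,3)# 5/6
(3,4)# 6/7
(3,5)# 4/5
(4,1)# 2/2
(4,3)# 4/4
(4,4)# 5/5
(4,5)# 3/3
The smallest same-type fraction is 1/5 at (2,4), which reduces to 1/5. Any threshold above that leaves this agent unsatisfied.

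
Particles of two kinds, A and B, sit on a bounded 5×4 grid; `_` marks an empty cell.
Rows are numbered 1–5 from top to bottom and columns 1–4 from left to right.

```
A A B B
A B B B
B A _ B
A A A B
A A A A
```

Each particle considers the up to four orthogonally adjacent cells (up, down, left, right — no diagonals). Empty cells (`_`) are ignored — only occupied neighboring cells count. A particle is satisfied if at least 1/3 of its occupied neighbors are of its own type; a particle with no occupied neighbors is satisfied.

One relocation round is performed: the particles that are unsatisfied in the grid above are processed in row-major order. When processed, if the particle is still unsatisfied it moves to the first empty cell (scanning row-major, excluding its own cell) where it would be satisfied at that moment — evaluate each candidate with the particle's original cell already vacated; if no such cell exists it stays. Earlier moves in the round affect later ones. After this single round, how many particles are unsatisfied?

Initially unsatisfied (in order): (2,2), (3,1).
  (2,2) → (3,3).
  (3,1): no empty cell satisfies it; stays.
Resulting grid:
A A B B
A _ B B
B A B B
A A A B
A A A A
Unsatisfied now: (3,1).

1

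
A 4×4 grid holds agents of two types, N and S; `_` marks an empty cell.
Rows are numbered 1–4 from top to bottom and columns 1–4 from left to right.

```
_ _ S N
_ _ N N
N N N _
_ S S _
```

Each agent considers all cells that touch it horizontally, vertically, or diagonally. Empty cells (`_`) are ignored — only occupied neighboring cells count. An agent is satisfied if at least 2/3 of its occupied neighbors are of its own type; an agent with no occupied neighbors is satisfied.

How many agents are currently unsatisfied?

6

Row 1: (1,3)S 0/3 ✗ · (1,4)N 2/3 ✓
Row 2: (2,3)N 4/5 ✓ · (2,4)N 3/4 ✓
Row 3: (3,1)N 1/2 ✗ · (3,2)N 3/5 ✗ · (3,3)N 3/5 ✗
Row 4: (4,2)S 1/4 ✗ · (4,3)S 1/3 ✗
Unsatisfied: (1,3), (3,1), (3,2), (3,3), (4,2), (4,3) — 6 in total.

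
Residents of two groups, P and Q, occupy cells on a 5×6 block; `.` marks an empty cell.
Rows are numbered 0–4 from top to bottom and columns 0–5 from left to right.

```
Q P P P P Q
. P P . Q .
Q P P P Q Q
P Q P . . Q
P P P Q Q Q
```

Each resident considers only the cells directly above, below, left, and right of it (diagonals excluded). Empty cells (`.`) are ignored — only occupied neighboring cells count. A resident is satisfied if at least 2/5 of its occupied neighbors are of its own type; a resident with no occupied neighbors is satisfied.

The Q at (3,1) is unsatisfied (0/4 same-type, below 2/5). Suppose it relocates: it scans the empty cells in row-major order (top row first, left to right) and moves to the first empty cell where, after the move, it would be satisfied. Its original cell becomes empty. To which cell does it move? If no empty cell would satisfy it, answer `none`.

Vacating (3,1). Empty cells in order:
  (1,0): 2/3 same-type → satisfied — stop here.

(1,0)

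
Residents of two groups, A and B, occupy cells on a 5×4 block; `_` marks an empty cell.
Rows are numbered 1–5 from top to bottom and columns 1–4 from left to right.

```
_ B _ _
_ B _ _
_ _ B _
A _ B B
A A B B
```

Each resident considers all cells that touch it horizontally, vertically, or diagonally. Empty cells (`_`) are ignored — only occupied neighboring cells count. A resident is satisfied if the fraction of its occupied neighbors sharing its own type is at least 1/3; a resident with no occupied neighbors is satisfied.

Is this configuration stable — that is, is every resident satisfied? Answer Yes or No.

Yes

Row 1: (1,2)B 1/1 ✓
Row 2: (2,2)B 2/2 ✓
Row 3: (3,3)B 3/3 ✓
Row 4: (4,1)A 2/2 ✓ · (4,3)B 4/5 ✓ · (4,4)B 4/4 ✓
Row 5: (5,1)A 2/2 ✓ · (5,2)A 2/4 ✓ · (5,3)B 3/4 ✓ · (5,4)B 3/3 ✓
All meet the threshold, so the configuration is stable.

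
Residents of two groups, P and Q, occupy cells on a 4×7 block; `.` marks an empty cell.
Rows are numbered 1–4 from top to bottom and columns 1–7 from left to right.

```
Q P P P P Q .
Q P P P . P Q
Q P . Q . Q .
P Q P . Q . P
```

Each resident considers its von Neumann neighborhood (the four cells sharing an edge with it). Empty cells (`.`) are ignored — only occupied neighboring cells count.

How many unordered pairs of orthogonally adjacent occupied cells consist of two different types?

Scan each occupied cell's neighbors to the right and below so each pair is counted once.
From row 1: 3 unlike of 10 pairs (running 3/10).
From row 2: 4 unlike of 8 pairs (running 7/18).
From row 3: 3 unlike of 3 pairs (running 10/21).
From row 4: 2 unlike of 2 pairs (running 12/23).
Total adjacent occupied pairs: 23; unlike-type pairs: 12.

12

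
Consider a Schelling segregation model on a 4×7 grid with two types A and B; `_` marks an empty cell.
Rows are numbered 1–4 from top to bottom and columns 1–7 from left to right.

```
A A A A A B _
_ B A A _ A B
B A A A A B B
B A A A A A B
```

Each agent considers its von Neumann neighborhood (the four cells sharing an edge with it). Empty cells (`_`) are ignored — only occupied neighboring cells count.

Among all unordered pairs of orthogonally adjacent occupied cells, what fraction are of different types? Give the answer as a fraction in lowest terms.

Scan each occupied cell's neighbors to the right and below so each pair is counted once.
From row 1: 3 unlike of 9 pairs (running 3/9).
From row 2: 4 unlike of 8 pairs (running 7/17).
From row 3: 3 unlike of 13 pairs (running 10/30).
From row 4: 2 unlike of 6 pairs (running 12/36).
Total adjacent occupied pairs: 36; unlike-type pairs: 12.
12/36 reduces to 1/3.

1/3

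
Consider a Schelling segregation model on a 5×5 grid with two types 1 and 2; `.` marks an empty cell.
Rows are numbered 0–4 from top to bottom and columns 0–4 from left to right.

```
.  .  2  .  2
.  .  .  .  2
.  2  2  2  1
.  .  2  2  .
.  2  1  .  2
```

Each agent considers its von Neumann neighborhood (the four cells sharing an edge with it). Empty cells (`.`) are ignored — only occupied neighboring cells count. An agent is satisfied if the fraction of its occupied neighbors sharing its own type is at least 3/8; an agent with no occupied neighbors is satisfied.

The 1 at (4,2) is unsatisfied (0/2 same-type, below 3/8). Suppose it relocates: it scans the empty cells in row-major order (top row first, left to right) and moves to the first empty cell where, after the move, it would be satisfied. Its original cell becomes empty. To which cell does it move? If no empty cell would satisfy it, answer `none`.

(0,0)

Vacating (4,2). Empty cells in order:
  (0,0): 0/0 same-type → satisfied — stop here.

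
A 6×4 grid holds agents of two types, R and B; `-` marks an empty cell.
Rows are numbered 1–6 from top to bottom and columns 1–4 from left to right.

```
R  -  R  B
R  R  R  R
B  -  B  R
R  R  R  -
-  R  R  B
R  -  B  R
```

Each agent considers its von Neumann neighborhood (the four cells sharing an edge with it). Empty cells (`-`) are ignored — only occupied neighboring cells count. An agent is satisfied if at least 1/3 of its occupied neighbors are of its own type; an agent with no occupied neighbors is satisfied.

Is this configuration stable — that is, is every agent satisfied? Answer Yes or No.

(1,1)R 1/1 ✓
(1,3)R 1/2 ✓
(1,4)B 0/2 ✗
(2,1)R 2/3 ✓
(2,2)R 2/2 ✓
(2,3)R 3/4 ✓
(2,4)R 2/3 ✓
(3,1)B 0/2 ✗
(3,3)B 0/3 ✗
(3,4)R 1/2 ✓
(4,1)R 1/2 ✓
(4,2)R 3/3 ✓
(4,3)R 2/3 ✓
(5,2)R 2/2 ✓
(5,3)R 2/4 ✓
(5,4)B 0/2 ✗
(6,1)R 0/0 ✓
(6,3)B 0/2 ✗
(6,4)R 0/2 ✗
For instance (1,4) has only 0/2 same-type neighbors, below 1/3.

No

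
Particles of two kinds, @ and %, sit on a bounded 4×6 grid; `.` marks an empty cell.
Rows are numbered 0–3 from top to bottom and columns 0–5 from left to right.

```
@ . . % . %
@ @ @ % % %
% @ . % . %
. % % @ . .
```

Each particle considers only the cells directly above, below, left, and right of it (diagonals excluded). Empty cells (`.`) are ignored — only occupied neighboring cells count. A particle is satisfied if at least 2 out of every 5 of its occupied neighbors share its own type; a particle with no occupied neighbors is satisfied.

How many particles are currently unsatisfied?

(0,0)@ 1/1 satisfied
(0,3)% 1/1 satisfied
(0,5)% 1/1 satisfied
(1,0)@ 2/3 satisfied
(1,1)@ 3/3 satisfied
(1,2)@ 1/2 satisfied
(1,3)% 3/4 satisfied
(1,4)% 2/2 satisfied
(1,5)% 3/3 satisfied
(2,0)% 0/2 not
(2,1)@ 1/3 not
(2,3)% 1/2 satisfied
(2,5)% 1/1 satisfied
(3,1)% 1/2 satisfied
(3,2)% 1/2 satisfied
(3,3)@ 0/2 not
Unsatisfied: (2,0), (2,1), (3,3) — 3 in total.

3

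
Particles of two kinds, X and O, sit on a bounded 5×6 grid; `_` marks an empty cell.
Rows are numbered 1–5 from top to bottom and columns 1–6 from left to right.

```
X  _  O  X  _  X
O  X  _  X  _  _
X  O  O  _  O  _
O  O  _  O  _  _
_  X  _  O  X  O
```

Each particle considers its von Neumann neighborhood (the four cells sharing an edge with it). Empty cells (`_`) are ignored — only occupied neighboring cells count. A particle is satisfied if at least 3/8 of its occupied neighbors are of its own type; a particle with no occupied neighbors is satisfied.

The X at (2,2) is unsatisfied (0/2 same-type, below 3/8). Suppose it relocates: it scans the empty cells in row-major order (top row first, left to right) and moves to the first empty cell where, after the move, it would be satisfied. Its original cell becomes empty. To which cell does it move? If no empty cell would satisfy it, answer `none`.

(1,2)

Vacating (2,2). Empty cells in order:
  (1,2): 1/2 same-type → satisfied — stop here.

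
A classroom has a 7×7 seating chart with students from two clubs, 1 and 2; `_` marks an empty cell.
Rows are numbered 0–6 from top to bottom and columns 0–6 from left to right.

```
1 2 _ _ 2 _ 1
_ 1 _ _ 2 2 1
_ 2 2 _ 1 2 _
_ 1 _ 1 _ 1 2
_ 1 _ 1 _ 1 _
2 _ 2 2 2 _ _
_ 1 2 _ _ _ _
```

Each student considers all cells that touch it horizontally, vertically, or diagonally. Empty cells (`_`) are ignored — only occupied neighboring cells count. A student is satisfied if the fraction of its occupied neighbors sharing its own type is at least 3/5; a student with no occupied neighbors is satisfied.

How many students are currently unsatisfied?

Row 0: (0,0)1 1/2 ✗ · (0,1)2 0/2 ✗ · (0,4)2 2/2 ✓ · (0,6)1 1/2 ✗
Row 1: (1,1)1 1/4 ✗ · (1,4)2 3/4 ✓ · (1,5)2 3/6 ✗ · (1,6)1 1/3 ✗
Row 2: (2,1)2 1/3 ✗ · (2,2)2 1/4 ✗ · (2,4)1 2/5 ✗ · (2,5)2 3/6 ✗
Row 3: (3,1)1 1/3 ✗ · (3,3)1 2/3 ✓ · (3,5)1 2/4 ✗ · (3,6)2 1/3 ✗
Row 4: (4,1)1 1/3 ✗ · (4,3)1 1/4 ✗ · (4,5)1 1/3 ✗
Row 5: (5,0)2 0/2 ✗ · (5,2)2 2/5 ✗ · (5,3)2 3/4 ✓ · (5,4)2 1/3 ✗
Row 6: (6,1)1 0/3 ✗ · (6,2)2 2/3 ✓
Unsatisfied: (0,0), (0,1), (0,6), (1,1), (1,5), (1,6), (2,1), (2,2), (2,4), (2,5), (3,1), (3,5), (3,6), (4,1), (4,3), (4,5), (5,0), (5,2), (5,4), (6,1) — 20 in total.

20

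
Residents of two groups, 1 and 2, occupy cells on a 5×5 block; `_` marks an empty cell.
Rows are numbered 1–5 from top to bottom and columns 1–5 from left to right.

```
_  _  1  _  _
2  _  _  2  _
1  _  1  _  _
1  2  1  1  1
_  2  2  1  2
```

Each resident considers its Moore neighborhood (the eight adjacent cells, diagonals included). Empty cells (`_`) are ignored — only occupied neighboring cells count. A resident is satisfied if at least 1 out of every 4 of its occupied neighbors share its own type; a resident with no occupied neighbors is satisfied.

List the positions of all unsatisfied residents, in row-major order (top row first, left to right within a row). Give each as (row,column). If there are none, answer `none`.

(1,3)1 0/1 not
(2,1)2 0/1 not
(2,4)2 0/2 not
(3,1)1 1/3 satisfied
(3,3)1 2/4 satisfied
(4,1)1 1/3 satisfied
(4,2)2 2/6 satisfied
(4,3)1 3/6 satisfied
(4,4)1 4/6 satisfied
(4,5)1 2/3 satisfied
(5,2)2 2/4 satisfied
(5,3)2 2/5 satisfied
(5,4)1 3/5 satisfied
(5,5)2 0/3 not

(1,3), (2,1), (2,4), (5,5)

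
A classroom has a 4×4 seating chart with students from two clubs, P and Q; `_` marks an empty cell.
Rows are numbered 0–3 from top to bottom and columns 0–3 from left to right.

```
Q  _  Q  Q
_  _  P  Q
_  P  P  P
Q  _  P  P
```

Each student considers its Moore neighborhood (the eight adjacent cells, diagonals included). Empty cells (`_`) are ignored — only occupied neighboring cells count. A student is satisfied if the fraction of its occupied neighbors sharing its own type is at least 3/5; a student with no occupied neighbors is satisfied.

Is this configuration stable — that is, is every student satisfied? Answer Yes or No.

Row 0: (0,0)Q 0/0 ✓ · (0,2)Q 2/3 ✓ · (0,3)Q 2/3 ✓
Row 1: (1,2)P 3/6 ✗ · (1,3)Q 2/5 ✗
Row 2: (2,1)P 3/4 ✓ · (2,2)P 5/6 ✓ · (2,3)P 4/5 ✓
Row 3: (3,0)Q 0/1 ✗ · (3,2)P 4/4 ✓ · (3,3)P 3/3 ✓
For instance (1,2) has only 3/6 same-type neighbors, below 3/5.

No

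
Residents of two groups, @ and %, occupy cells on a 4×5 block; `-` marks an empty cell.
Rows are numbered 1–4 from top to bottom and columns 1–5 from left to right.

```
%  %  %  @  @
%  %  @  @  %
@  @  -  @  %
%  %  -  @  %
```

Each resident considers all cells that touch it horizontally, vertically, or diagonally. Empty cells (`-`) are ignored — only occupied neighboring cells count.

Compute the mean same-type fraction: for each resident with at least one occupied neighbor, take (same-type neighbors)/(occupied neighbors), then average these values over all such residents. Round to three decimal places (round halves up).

0.486

(1,1)% 3/3
(1,2)% 4/5
(1,3)% 2/5
(1,4)@ 3/5
(1,5)@ 2/3
(2,1)% 3/5
(2,2)% 4/7
(2,3)@ 4/7
(2,4)@ 4/7
(2,5)% 1/5
(3,1)@ 1/5
(3,2)@ 2/6
(3,4)@ 3/6
(3,5)% 2/5
(4,1)% 1/3
(4,2)% 1/3
(4,4)@ 1/3
(4,5)% 1/3
Sum over 18 residents: 3/3 + 4/5 + 2/5 + 3/5 + 2/3 + 3/5 + 4/7 + 4/7 + 4/7 + 1/5 + 1/5 + 2/6 + 3/6 + 2/5 + 1/3 + 1/3 + 1/3 + 1/3 = 1837/210; mean = 1837/210 ÷ 18 = 1837/3780 = 0.485978… → 0.486.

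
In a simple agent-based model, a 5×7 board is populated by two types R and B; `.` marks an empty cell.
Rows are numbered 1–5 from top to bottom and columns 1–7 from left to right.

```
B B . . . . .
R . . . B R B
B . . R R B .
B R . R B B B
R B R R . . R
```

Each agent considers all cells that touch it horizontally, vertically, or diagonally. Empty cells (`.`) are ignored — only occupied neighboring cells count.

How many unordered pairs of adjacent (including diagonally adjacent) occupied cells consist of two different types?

22

Scan each occupied cell's neighbors to the right and below (and the two forward diagonals) so each pair is counted once.
Row 1: B(1,1)–B(1,2)= B(1,1)–R(2,1)≠ B(1,2)–R(2,1)≠  → 2/3 unlike.
Row 2: R(2,1)–B(3,1)≠ B(2,5)–R(2,6)≠ B(2,5)–R(3,5)≠ B(2,5)–B(3,6)= B(2,5)–R(3,4)≠ R(2,6)–B(2,7)≠ R(2,6)–B(3,6)≠ R(2,6)–R(3,5)= B(2,7)–B(3,6)=  → 6/9 unlike.
Row 3: B(3,1)–B(4,1)= B(3,1)–R(4,2)≠ R(3,4)–R(3,5)= R(3,4)–R(4,4)= R(3,4)–B(4,5)≠ R(3,5)–B(3,6)≠ R(3,5)–B(4,5)≠ R(3,5)–B(4,6)≠ R(3,5)–R(4,4)= B(3,6)–B(4,6)= B(3,6)–B(4,7)= B(3,6)–B(4,5)=  → 5/12 unlike.
Row 4: B(4,1)–R(4,2)≠ B(4,1)–R(5,1)≠ B(4,1)–B(5,2)= R(4,2)–B(5,2)≠ R(4,2)–R(5,3)= R(4,2)–R(5,1)= R(4,4)–B(4,5)≠ R(4,4)–R(5,4)= R(4,4)–R(5,3)= B(4,5)–B(4,6)= B(4,5)–R(5,4)≠ B(4,6)–B(4,7)= B(4,6)–R(5,7)≠ B(4,7)–R(5,7)≠  → 7/14 unlike.
Row 5: R(5,1)–B(5,2)≠ B(5,2)–R(5,3)≠ R(5,3)–R(5,4)=  → 2/3 unlike.
Total adjacent occupied pairs: 41; unlike-type pairs: 22.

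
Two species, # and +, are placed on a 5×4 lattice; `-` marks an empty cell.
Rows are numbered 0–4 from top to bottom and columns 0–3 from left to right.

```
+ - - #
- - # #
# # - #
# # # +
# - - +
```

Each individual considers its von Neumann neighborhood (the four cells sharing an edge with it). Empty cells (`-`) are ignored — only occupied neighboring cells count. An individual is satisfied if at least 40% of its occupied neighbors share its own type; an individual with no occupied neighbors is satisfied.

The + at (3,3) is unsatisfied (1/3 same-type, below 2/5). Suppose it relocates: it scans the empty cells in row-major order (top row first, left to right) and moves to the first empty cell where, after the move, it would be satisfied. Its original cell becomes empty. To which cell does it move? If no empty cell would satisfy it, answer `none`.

Vacating (3,3). Empty cells in order:
  (0,1): 1/1 same-type → satisfied — stop here.

(0,1)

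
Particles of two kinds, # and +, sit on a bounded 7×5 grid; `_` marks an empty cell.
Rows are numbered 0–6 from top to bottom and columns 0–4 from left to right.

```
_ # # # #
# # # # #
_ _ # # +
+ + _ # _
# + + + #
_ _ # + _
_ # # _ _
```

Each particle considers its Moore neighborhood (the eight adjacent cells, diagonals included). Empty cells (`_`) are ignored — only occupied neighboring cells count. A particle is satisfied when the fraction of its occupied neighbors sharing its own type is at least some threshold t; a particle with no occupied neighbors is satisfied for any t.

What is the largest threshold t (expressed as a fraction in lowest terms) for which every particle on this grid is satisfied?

0/1

Row 0: (0,1)# 4/4 · (0,2)# 5/5 · (0,3)# 5/5 · (0,4)# 3/3
Row 1: (1,0)# 2/2 · (1,1)# 5/5 · (1,2)# 7/7 · (1,3)# 7/8 · (1,4)# 4/5
Row 2: (2,2)# 5/6 · (2,3)# 5/6 · (2,4)+ 0/4
Row 3: (3,0)+ 2/3 · (3,1)+ 3/5 · (3,3)# 3/6
Row 4: (4,0)# 0/3 · (4,1)+ 3/5 · (4,2)+ 4/6 · (4,3)+ 2/5 · (4,4)# 1/3
Row 5: (5,2)# 2/6 · (5,3)+ 2/5
Row 6: (6,1)# 2/2 · (6,2)# 2/3
The smallest same-type fraction is 0/4 at (2,4), which reduces to 0/1. Any threshold above that leaves this particle unsatisfied.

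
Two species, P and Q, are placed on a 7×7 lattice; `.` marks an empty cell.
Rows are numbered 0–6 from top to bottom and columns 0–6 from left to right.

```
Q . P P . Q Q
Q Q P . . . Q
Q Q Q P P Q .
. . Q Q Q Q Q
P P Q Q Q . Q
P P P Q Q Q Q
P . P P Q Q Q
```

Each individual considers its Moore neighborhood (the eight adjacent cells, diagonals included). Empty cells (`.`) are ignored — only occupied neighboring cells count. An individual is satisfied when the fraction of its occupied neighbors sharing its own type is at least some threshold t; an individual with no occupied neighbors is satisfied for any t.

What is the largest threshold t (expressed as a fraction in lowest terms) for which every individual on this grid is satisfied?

1/5

Row 0: (0,0)Q 2/2 · (0,2)P 2/3 · (0,3)P 2/2 · (0,5)Q 2/2 · (0,6)Q 2/2
Row 1: (1,0)Q 4/4 · (1,1)Q 5/7 · (1,2)P 3/6 · (1,6)Q 3/3
Row 2: (2,0)Q 3/3 · (2,1)Q 5/6 · (2,2)Q 4/6 · (2,3)P 2/6 · (2,4)P 1/5 · (2,5)Q 4/5
Row 3: (3,2)Q 5/7 · (3,3)Q 6/8 · (3,4)Q 5/7 · (3,5)Q 5/6 · (3,6)Q 3/3
Row 4: (4,0)P 3/3 · (4,1)P 4/6 · (4,2)Q 4/7 · (4,3)Q 7/8 · (4,4)Q 7/7 · (4,6)Q 4/4
Row 5: (5,0)P 4/4 · (5,1)P 6/7 · (5,2)P 4/7 · (5,3)Q 5/8 · (5,4)Q 6/7 · (5,5)Q 7/7 · (5,6)Q 4/4
Row 6: (6,0)P 2/2 · (6,2)P 3/4 · (6,3)P 2/5 · (6,4)Q 4/5 · (6,5)Q 5/5 · (6,6)Q 3/3
The smallest same-type fraction is 1/5 at (2,4), which reduces to 1/5. Any threshold above that leaves this individual unsatisfied.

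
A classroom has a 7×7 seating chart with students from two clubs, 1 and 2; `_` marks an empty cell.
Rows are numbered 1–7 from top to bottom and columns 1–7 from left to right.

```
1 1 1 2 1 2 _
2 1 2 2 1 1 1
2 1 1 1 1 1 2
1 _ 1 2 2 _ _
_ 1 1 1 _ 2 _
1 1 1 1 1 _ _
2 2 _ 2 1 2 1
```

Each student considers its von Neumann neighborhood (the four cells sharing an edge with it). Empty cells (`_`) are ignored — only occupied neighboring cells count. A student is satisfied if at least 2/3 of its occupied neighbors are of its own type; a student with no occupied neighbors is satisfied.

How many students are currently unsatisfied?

Row 1: (1,1)1 1/2 not · (1,2)1 3/3 satisfied · (1,3)1 1/3 not · (1,4)2 1/3 not · (1,5)1 1/3 not · (1,6)2 0/2 not
Row 2: (2,1)2 1/3 not · (2,2)1 2/4 not · (2,3)2 1/4 not · (2,4)2 2/4 not · (2,5)1 3/4 satisfied · (2,6)1 3/4 satisfied · (2,7)1 1/2 not
Row 3: (3,1)2 1/3 not · (3,2)1 2/3 satisfied · (3,3)1 3/4 satisfied · (3,4)1 2/4 not · (3,5)1 3/4 satisfied · (3,6)1 2/3 satisfied · (3,7)2 0/2 not
Row 4: (4,1)1 0/1 not · (4,3)1 2/3 satisfied · (4,4)2 1/4 not · (4,5)2 1/2 not
Row 5: (5,2)1 2/2 satisfied · (5,3)1 4/4 satisfied · (5,4)1 2/3 satisfied · (5,6)2 0/0 satisfied
Row 6: (6,1)1 1/2 not · (6,2)1 3/4 satisfied · (6,3)1 3/3 satisfied · (6,4)1 3/4 satisfied · (6,5)1 2/2 satisfied
Row 7: (7,1)2 1/2 not · (7,2)2 1/2 not · (7,4)2 0/2 not · (7,5)1 1/3 not · (7,6)2 0/2 not · (7,7)1 0/1 not
Unsatisfied: (1,1), (1,3), (1,4), (1,5), (1,6), (2,1), (2,2), (2,3), (2,4), (2,7), (3,1), (3,4), (3,7), (4,1), (4,4), (4,5), (6,1), (7,1), (7,2), (7,4), (7,5), (7,6), (7,7) — 23 in total.

23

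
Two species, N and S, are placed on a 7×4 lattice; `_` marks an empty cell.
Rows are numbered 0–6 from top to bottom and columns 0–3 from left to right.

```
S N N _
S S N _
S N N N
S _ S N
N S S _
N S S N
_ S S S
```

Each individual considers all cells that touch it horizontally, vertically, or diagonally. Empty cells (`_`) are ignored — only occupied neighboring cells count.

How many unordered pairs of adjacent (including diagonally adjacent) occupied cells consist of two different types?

25

Scan each occupied cell's neighbors to the right and below (and the two forward diagonals) so each pair is counted once.
Row 0: S(0,0)–N(0,1)≠ S(0,0)–S(1,0)= S(0,0)–S(1,1)= N(0,1)–N(0,2)= N(0,1)–S(1,1)≠ N(0,1)–N(1,2)= N(0,1)–S(1,0)≠ N(0,2)–N(1,2)= N(0,2)–S(1,1)≠  → 4/9 unlike.
Row 1: S(1,0)–S(1,1)= S(1,0)–S(2,0)= S(1,0)–N(2,1)≠ S(1,1)–N(1,2)≠ S(1,1)–N(2,1)≠ S(1,1)–N(2,2)≠ S(1,1)–S(2,0)= N(1,2)–N(2,2)= N(1,2)–N(2,3)= N(1,2)–N(2,1)=  → 4/10 unlike.
Row 2: S(2,0)–N(2,1)≠ S(2,0)–S(3,0)= N(2,1)–N(2,2)= N(2,1)–S(3,2)≠ N(2,1)–S(3,0)≠ N(2,2)–N(2,3)= N(2,2)–S(3,2)≠ N(2,2)–N(3,3)= N(2,3)–N(3,3)= N(2,3)–S(3,2)≠  → 5/10 unlike.
Row 3: S(3,0)–N(4,0)≠ S(3,0)–S(4,1)= S(3,2)–N(3,3)≠ S(3,2)–S(4,2)= S(3,2)–S(4,1)= N(3,3)–S(4,2)≠  → 3/6 unlike.
Row 4: N(4,0)–S(4,1)≠ N(4,0)–N(5,0)= N(4,0)–S(5,1)≠ S(4,1)–S(4,2)= S(4,1)–S(5,1)= S(4,1)–S(5,2)= S(4,1)–N(5,0)≠ S(4,2)–S(5,2)= S(4,2)–N(5,3)≠ S(4,2)–S(5,1)=  → 4/10 unlike.
Row 5: N(5,0)–S(5,1)≠ N(5,0)–S(6,1)≠ S(5,1)–S(5,2)= S(5,1)–S(6,1)= S(5,1)–S(6,2)= S(5,2)–N(5,3)≠ S(5,2)–S(6,2)= S(5,2)–S(6,3)= S(5,2)–S(6,1)= N(5,3)–S(6,3)≠ N(5,3)–S(6,2)≠  → 5/11 unlike.
Row 6: S(6,1)–S(6,2)= S(6,2)–S(6,3)=  → 0/2 unlike.
Total adjacent occupied pairs: 58; unlike-type pairs: 25.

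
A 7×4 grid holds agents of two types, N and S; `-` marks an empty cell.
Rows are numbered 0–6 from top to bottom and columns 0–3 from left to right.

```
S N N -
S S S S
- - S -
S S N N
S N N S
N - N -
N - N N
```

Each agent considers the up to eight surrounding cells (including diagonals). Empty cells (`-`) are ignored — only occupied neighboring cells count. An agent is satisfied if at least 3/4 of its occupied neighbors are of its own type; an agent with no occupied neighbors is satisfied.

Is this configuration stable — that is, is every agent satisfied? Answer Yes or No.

(0,0)S 2/3 unhappy
(0,1)N 1/5 unhappy
(0,2)N 1/4 unhappy
(1,0)S 2/3 unhappy
(1,1)S 4/6 unhappy
(1,2)S 3/5 unhappy
(1,3)S 2/3 unhappy
(2,2)S 4/6 unhappy
(3,0)S 2/3 unhappy
(3,1)S 3/6 unhappy
(3,2)N 3/6 unhappy
(3,3)N 2/4 unhappy
(4,0)S 2/4 unhappy
(4,1)N 4/7 unhappy
(4,2)N 4/6 unhappy
(4,3)S 0/4 unhappy
(5,0)N 2/3 unhappy
(5,2)N 4/5 ok
(6,0)N 1/1 ok
(6,2)N 2/2 ok
(6,3)N 2/2 ok
For instance (0,0) has only 2/3 same-type neighbors, below 3/4.

No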